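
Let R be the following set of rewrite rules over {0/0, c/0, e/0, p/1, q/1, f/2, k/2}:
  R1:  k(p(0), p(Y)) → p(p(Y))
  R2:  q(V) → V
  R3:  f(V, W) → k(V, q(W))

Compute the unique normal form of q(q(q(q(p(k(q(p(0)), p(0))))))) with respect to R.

p(p(p(0)))

1. q(q(q(q(p(k(q(p(0)), p(0)))))))  →  q(q(q(p(k(q(p(0)), p(0))))))   [R2 at ε]
2. q(q(q(p(k(q(p(0)), p(0))))))  →  q(q(p(k(q(p(0)), p(0)))))   [R2 at ε]
3. q(q(p(k(q(p(0)), p(0)))))  →  q(p(k(q(p(0)), p(0))))   [R2 at ε]
4. q(p(k(q(p(0)), p(0))))  →  p(k(q(p(0)), p(0)))   [R2 at ε]
5. p(k(q(p(0)), p(0)))  →  p(k(p(0), p(0)))   [R2 at 1.1]
6. p(k(p(0), p(0)))  →  p(p(p(0)))   [R1 at 1]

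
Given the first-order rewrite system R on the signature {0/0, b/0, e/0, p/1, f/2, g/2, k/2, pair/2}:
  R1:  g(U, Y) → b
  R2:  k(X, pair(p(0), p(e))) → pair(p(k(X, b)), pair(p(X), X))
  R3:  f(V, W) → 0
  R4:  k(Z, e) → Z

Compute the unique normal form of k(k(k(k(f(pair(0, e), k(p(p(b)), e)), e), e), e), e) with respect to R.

0

1. k(k(k(k(f(pair(0, e), k(p(p(b)), e)), e), e), e), e)  →  k(k(k(f(pair(0, e), k(p(p(b)), e)), e), e), e)   [R4 at ε]
2. k(k(k(f(pair(0, e), k(p(p(b)), e)), e), e), e)  →  k(k(f(pair(0, e), k(p(p(b)), e)), e), e)   [R4 at ε]
3. k(k(f(pair(0, e), k(p(p(b)), e)), e), e)  →  k(f(pair(0, e), k(p(p(b)), e)), e)   [R4 at ε]
4. k(f(pair(0, e), k(p(p(b)), e)), e)  →  f(pair(0, e), k(p(p(b)), e))   [R4 at ε]
5. f(pair(0, e), k(p(p(b)), e))  →  0   [R3 at ε]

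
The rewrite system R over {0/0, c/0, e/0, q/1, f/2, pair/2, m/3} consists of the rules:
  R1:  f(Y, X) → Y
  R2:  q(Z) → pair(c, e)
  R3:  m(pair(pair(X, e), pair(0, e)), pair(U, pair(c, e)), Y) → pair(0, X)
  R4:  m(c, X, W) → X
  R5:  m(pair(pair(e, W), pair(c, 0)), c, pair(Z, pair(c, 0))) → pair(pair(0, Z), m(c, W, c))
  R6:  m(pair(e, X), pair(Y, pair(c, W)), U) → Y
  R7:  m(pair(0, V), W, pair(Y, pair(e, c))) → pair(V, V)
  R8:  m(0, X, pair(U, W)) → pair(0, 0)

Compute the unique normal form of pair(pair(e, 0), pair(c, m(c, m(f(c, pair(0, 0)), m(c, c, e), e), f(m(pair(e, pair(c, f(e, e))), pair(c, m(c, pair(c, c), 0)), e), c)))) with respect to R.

pair(pair(e, 0), pair(c, c))

1. pair(pair(e, 0), pair(c, m(c, m(f(c, pair(0, 0)), m(c, c, e), e), f(m(pair(e, pair(c, f(e, e))), pair(c, m(c, pair(c, c), 0)), e), c))))  →  pair(pair(e, 0), pair(c, m(f(c, pair(0, 0)), m(c, c, e), e)))   [R4 at 2.2]
2. pair(pair(e, 0), pair(c, m(f(c, pair(0, 0)), m(c, c, e), e)))  →  pair(pair(e, 0), pair(c, m(c, m(c, c, e), e)))   [R1 at 2.2.1]
3. pair(pair(e, 0), pair(c, m(c, m(c, c, e), e)))  →  pair(pair(e, 0), pair(c, m(c, c, e)))   [R4 at 2.2]
4. pair(pair(e, 0), pair(c, m(c, c, e)))  →  pair(pair(e, 0), pair(c, c))   [R4 at 2.2]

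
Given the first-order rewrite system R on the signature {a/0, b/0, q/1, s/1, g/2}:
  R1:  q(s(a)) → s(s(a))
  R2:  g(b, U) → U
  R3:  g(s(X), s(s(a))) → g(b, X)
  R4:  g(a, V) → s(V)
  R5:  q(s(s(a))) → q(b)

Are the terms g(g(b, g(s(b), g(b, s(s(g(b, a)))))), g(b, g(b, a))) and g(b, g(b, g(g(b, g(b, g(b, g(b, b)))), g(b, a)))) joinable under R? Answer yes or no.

yes — NF(t₁) = a, NF(t₂) = a

Reduce t₁ = g(g(b, g(s(b), g(b, s(s(g(b, a)))))), g(b, g(b, a))):
1. g(g(b, g(s(b), g(b, s(s(g(b, a)))))), g(b, g(b, a)))  →  g(g(s(b), g(b, s(s(g(b, a))))), g(b, g(b, a)))   [R2 at 1]
2. g(g(s(b), g(b, s(s(g(b, a))))), g(b, g(b, a)))  →  g(g(s(b), s(s(g(b, a)))), g(b, g(b, a)))   [R2 at 1.2]
3. g(g(s(b), s(s(g(b, a)))), g(b, g(b, a)))  →  g(g(s(b), s(s(a))), g(b, g(b, a)))   [R2 at 1.2.1.1]
4. g(g(s(b), s(s(a))), g(b, g(b, a)))  →  g(g(b, b), g(b, g(b, a)))   [R3 at 1]
5. g(g(b, b), g(b, g(b, a)))  →  g(b, g(b, g(b, a)))   [R2 at 1]
6. g(b, g(b, g(b, a)))  →  g(b, g(b, a))   [R2 at ε]
7. g(b, g(b, a))  →  g(b, a)   [R2 at ε]
8. g(b, a)  →  a   [R2 at ε]

Reduce t₂ = g(b, g(b, g(g(b, g(b, g(b, g(b, b)))), g(b, a)))):
1. g(b, g(b, g(g(b, g(b, g(b, g(b, b)))), g(b, a))))  →  g(b, g(g(b, g(b, g(b, g(b, b)))), g(b, a)))   [R2 at ε]
2. g(b, g(g(b, g(b, g(b, g(b, b)))), g(b, a)))  →  g(g(b, g(b, g(b, g(b, b)))), g(b, a))   [R2 at ε]
3. g(g(b, g(b, g(b, g(b, b)))), g(b, a))  →  g(g(b, g(b, g(b, b))), g(b, a))   [R2 at 1]
4. g(g(b, g(b, g(b, b))), g(b, a))  →  g(g(b, g(b, b)), g(b, a))   [R2 at 1]
5. g(g(b, g(b, b)), g(b, a))  →  g(g(b, b), g(b, a))   [R2 at 1]
6. g(g(b, b), g(b, a))  →  g(b, g(b, a))   [R2 at 1]
7. g(b, g(b, a))  →  g(b, a)   [R2 at ε]
8. g(b, a)  →  a   [R2 at ε]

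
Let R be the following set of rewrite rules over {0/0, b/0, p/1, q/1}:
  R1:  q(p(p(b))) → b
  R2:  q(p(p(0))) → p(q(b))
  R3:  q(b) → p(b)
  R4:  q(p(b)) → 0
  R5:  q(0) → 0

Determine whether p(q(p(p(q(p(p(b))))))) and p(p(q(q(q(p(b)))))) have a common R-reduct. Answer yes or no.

no — NF(t₁) = p(b), NF(t₂) = p(p(0))

Reduce t₁ = p(q(p(p(q(p(p(b))))))):
1. p(q(p(p(q(p(p(b)))))))  →  p(q(p(p(b))))   [R1 at 1.1.1.1]
2. p(q(p(p(b))))  →  p(b)   [R1 at 1]

Reduce t₂ = p(p(q(q(q(p(b)))))):
1. p(p(q(q(q(p(b))))))  →  p(p(q(q(0))))   [R4 at 1.1.1.1]
2. p(p(q(q(0))))  →  p(p(q(0)))   [R5 at 1.1.1]
3. p(p(q(0)))  →  p(p(0))   [R5 at 1.1]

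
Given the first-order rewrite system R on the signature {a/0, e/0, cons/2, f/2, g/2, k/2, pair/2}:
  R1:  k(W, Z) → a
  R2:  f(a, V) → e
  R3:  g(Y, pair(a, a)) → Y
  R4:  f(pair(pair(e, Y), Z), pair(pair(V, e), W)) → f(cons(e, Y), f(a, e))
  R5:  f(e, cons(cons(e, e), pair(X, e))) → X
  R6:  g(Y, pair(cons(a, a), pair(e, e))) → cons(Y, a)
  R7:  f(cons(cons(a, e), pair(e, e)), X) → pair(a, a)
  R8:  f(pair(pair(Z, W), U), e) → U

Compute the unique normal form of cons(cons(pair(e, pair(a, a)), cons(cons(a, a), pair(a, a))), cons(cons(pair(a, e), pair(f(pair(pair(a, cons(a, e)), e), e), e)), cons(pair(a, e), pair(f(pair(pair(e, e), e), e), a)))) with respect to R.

1. cons(cons(pair(e, pair(a, a)), cons(cons(a, a), pair(a, a))), cons(cons(pair(a, e), pair(f(pair(pair(a, cons(a, e)), e), e), e)), cons(pair(a, e), pair(f(pair(pair(e, e), e), e), a))))  →  cons(cons(pair(e, pair(a, a)), cons(cons(a, a), pair(a, a))), cons(cons(pair(a, e), pair(e, e)), cons(pair(a, e), pair(f(pair(pair(e, e), e), e), a))))   [R8 at 2.1.2.1]
2. cons(cons(pair(e, pair(a, a)), cons(cons(a, a), pair(a, a))), cons(cons(pair(a, e), pair(e, e)), cons(pair(a, e), pair(f(pair(pair(e, e), e), e), a))))  →  cons(cons(pair(e, pair(a, a)), cons(cons(a, a), pair(a, a))), cons(cons(pair(a, e), pair(e, e)), cons(pair(a, e), pair(e, a))))   [R8 at 2.2.2.1]

cons(cons(pair(e, pair(a, a)), cons(cons(a, a), pair(a, a))), cons(cons(pair(a, e), pair(e, e)), cons(pair(a, e), pair(e, a))))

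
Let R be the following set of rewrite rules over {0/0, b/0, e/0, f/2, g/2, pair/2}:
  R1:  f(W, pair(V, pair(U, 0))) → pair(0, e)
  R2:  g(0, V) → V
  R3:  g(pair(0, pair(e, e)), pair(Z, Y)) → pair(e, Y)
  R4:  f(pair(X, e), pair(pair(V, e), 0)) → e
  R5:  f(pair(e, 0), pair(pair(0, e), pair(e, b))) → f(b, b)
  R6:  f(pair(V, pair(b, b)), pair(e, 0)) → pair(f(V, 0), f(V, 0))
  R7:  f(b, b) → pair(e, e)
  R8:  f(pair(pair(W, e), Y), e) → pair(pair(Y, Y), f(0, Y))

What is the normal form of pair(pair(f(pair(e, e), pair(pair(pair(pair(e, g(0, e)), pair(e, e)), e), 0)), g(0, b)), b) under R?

pair(pair(e, b), b)

1. pair(pair(f(pair(e, e), pair(pair(pair(pair(e, g(0, e)), pair(e, e)), e), 0)), g(0, b)), b)  →  pair(pair(e, g(0, b)), b)   [R4 at 1.1]
2. pair(pair(e, g(0, b)), b)  →  pair(pair(e, b), b)   [R2 at 1.2]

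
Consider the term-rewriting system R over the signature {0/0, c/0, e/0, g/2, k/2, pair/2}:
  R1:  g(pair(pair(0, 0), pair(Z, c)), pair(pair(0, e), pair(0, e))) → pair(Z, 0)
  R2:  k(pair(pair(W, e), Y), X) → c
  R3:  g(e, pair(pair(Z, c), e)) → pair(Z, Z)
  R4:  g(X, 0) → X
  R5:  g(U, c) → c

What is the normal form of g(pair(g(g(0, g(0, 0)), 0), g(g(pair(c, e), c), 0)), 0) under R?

1. g(pair(g(g(0, g(0, 0)), 0), g(g(pair(c, e), c), 0)), 0)  →  pair(g(g(0, g(0, 0)), 0), g(g(pair(c, e), c), 0))   [R4 at ε]
2. pair(g(g(0, g(0, 0)), 0), g(g(pair(c, e), c), 0))  →  pair(g(0, g(0, 0)), g(g(pair(c, e), c), 0))   [R4 at 1]
3. pair(g(0, g(0, 0)), g(g(pair(c, e), c), 0))  →  pair(g(0, 0), g(g(pair(c, e), c), 0))   [R4 at 1.2]
4. pair(g(0, 0), g(g(pair(c, e), c), 0))  →  pair(0, g(g(pair(c, e), c), 0))   [R4 at 1]
5. pair(0, g(g(pair(c, e), c), 0))  →  pair(0, g(pair(c, e), c))   [R4 at 2]
6. pair(0, g(pair(c, e), c))  →  pair(0, c)   [R5 at 2]

pair(0, c)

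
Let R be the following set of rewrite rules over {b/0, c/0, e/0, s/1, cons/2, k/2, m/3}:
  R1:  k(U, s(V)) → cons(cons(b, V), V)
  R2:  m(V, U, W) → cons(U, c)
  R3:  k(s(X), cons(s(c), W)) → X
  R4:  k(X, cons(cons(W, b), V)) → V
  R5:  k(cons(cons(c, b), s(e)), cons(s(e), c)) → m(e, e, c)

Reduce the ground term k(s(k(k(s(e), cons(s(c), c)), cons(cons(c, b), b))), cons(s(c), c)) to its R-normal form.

1. k(s(k(k(s(e), cons(s(c), c)), cons(cons(c, b), b))), cons(s(c), c))  →  k(k(s(e), cons(s(c), c)), cons(cons(c, b), b))   [R3 at ε]
2. k(k(s(e), cons(s(c), c)), cons(cons(c, b), b))  →  b   [R4 at ε]

b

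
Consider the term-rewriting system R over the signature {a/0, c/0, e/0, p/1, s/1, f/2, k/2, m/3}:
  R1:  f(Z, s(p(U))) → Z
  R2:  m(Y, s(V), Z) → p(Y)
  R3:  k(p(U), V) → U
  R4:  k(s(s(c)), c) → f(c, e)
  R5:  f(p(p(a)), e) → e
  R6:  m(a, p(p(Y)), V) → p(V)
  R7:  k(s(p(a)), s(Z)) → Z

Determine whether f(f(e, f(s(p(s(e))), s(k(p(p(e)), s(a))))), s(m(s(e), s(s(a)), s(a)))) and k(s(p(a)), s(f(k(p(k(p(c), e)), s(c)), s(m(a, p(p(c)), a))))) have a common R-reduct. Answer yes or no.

Reduce t₁ = f(f(e, f(s(p(s(e))), s(k(p(p(e)), s(a))))), s(m(s(e), s(s(a)), s(a)))):
1. f(f(e, f(s(p(s(e))), s(k(p(p(e)), s(a))))), s(m(s(e), s(s(a)), s(a))))  →  f(f(e, f(s(p(s(e))), s(p(e)))), s(m(s(e), s(s(a)), s(a))))   [R3 at 1.2.2.1]
2. f(f(e, f(s(p(s(e))), s(p(e)))), s(m(s(e), s(s(a)), s(a))))  →  f(f(e, s(p(s(e)))), s(m(s(e), s(s(a)), s(a))))   [R1 at 1.2]
3. f(f(e, s(p(s(e)))), s(m(s(e), s(s(a)), s(a))))  →  f(e, s(m(s(e), s(s(a)), s(a))))   [R1 at 1]
4. f(e, s(m(s(e), s(s(a)), s(a))))  →  f(e, s(p(s(e))))   [R2 at 2.1]
5. f(e, s(p(s(e))))  →  e   [R1 at ε]

Reduce t₂ = k(s(p(a)), s(f(k(p(k(p(c), e)), s(c)), s(m(a, p(p(c)), a))))):
1. k(s(p(a)), s(f(k(p(k(p(c), e)), s(c)), s(m(a, p(p(c)), a)))))  →  f(k(p(k(p(c), e)), s(c)), s(m(a, p(p(c)), a)))   [R7 at ε]
2. f(k(p(k(p(c), e)), s(c)), s(m(a, p(p(c)), a)))  →  f(k(p(c), e), s(m(a, p(p(c)), a)))   [R3 at 1]
3. f(k(p(c), e), s(m(a, p(p(c)), a)))  →  f(c, s(m(a, p(p(c)), a)))   [R3 at 1]
4. f(c, s(m(a, p(p(c)), a)))  →  f(c, s(p(a)))   [R6 at 2.1]
5. f(c, s(p(a)))  →  c   [R1 at ε]

no — NF(t₁) = e, NF(t₂) = c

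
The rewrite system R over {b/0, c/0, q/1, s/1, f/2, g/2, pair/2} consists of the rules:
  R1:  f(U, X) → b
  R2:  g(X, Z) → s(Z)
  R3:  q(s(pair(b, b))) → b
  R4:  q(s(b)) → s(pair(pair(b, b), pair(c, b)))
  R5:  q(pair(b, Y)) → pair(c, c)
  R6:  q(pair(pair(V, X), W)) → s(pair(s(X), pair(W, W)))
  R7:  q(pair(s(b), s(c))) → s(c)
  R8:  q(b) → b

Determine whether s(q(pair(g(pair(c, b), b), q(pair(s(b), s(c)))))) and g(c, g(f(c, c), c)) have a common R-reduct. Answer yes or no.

yes — NF(t₁) = s(s(c)), NF(t₂) = s(s(c))

Reduce t₁ = s(q(pair(g(pair(c, b), b), q(pair(s(b), s(c)))))):
1. s(q(pair(g(pair(c, b), b), q(pair(s(b), s(c))))))  →  s(q(pair(s(b), q(pair(s(b), s(c))))))   [R2 at 1.1.1]
2. s(q(pair(s(b), q(pair(s(b), s(c))))))  →  s(q(pair(s(b), s(c))))   [R7 at 1.1.2]
3. s(q(pair(s(b), s(c))))  →  s(s(c))   [R7 at 1]

Reduce t₂ = g(c, g(f(c, c), c)):
1. g(c, g(f(c, c), c))  →  s(g(f(c, c), c))   [R2 at ε]
2. s(g(f(c, c), c))  →  s(s(c))   [R2 at 1]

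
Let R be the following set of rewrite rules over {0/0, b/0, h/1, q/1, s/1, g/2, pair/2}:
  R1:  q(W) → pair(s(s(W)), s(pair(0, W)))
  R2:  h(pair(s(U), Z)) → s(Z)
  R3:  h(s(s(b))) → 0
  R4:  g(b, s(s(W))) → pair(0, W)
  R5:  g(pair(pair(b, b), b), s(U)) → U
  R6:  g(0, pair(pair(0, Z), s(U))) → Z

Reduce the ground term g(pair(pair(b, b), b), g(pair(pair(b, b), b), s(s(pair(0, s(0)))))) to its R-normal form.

1. g(pair(pair(b, b), b), g(pair(pair(b, b), b), s(s(pair(0, s(0))))))  →  g(pair(pair(b, b), b), s(pair(0, s(0))))   [R5 at 2]
2. g(pair(pair(b, b), b), s(pair(0, s(0))))  →  pair(0, s(0))   [R5 at ε]

pair(0, s(0))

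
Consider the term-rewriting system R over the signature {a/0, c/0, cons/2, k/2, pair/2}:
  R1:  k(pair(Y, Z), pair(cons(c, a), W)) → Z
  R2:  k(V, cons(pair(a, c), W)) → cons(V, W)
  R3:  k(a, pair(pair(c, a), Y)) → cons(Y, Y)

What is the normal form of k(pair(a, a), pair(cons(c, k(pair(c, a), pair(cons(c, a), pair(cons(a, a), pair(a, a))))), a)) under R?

1. k(pair(a, a), pair(cons(c, k(pair(c, a), pair(cons(c, a), pair(cons(a, a), pair(a, a))))), a))  →  k(pair(a, a), pair(cons(c, a), a))   [R1 at 2.1.2]
2. k(pair(a, a), pair(cons(c, a), a))  →  a   [R1 at ε]

a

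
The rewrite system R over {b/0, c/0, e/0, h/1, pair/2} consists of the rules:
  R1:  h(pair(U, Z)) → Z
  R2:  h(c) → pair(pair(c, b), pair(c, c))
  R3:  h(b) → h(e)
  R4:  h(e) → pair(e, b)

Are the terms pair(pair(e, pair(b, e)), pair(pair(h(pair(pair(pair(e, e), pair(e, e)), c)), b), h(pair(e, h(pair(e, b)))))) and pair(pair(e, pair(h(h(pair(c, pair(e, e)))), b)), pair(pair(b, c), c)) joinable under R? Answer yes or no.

no — NF(t₁) = pair(pair(e, pair(b, e)), pair(pair(c, b), b)), NF(t₂) = pair(pair(e, pair(e, b)), pair(pair(b, c), c))

Reduce t₁ = pair(pair(e, pair(b, e)), pair(pair(h(pair(pair(pair(e, e), pair(e, e)), c)), b), h(pair(e, h(pair(e, b)))))):
1. pair(pair(e, pair(b, e)), pair(pair(h(pair(pair(pair(e, e), pair(e, e)), c)), b), h(pair(e, h(pair(e, b))))))  →  pair(pair(e, pair(b, e)), pair(pair(c, b), h(pair(e, h(pair(e, b))))))   [R1 at 2.1.1]
2. pair(pair(e, pair(b, e)), pair(pair(c, b), h(pair(e, h(pair(e, b))))))  →  pair(pair(e, pair(b, e)), pair(pair(c, b), h(pair(e, b))))   [R1 at 2.2]
3. pair(pair(e, pair(b, e)), pair(pair(c, b), h(pair(e, b))))  →  pair(pair(e, pair(b, e)), pair(pair(c, b), b))   [R1 at 2.2]

Reduce t₂ = pair(pair(e, pair(h(h(pair(c, pair(e, e)))), b)), pair(pair(b, c), c)):
1. pair(pair(e, pair(h(h(pair(c, pair(e, e)))), b)), pair(pair(b, c), c))  →  pair(pair(e, pair(h(pair(e, e)), b)), pair(pair(b, c), c))   [R1 at 1.2.1.1]
2. pair(pair(e, pair(h(pair(e, e)), b)), pair(pair(b, c), c))  →  pair(pair(e, pair(e, b)), pair(pair(b, c), c))   [R1 at 1.2.1]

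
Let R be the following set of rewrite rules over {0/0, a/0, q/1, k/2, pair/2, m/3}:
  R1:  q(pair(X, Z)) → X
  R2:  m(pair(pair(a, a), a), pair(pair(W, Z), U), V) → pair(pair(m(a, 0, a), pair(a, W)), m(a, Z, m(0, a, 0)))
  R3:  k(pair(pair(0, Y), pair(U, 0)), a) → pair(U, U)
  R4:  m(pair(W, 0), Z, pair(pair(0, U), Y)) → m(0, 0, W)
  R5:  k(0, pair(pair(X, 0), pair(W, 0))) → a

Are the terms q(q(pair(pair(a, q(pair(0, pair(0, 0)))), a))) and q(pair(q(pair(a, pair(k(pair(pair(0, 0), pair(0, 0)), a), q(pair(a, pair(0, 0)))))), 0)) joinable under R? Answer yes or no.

Reduce t₁ = q(q(pair(pair(a, q(pair(0, pair(0, 0)))), a))):
1. q(q(pair(pair(a, q(pair(0, pair(0, 0)))), a)))  →  q(pair(a, q(pair(0, pair(0, 0)))))   [R1 at 1]
2. q(pair(a, q(pair(0, pair(0, 0)))))  →  a   [R1 at ε]

Reduce t₂ = q(pair(q(pair(a, pair(k(pair(pair(0, 0), pair(0, 0)), a), q(pair(a, pair(0, 0)))))), 0)):
1. q(pair(q(pair(a, pair(k(pair(pair(0, 0), pair(0, 0)), a), q(pair(a, pair(0, 0)))))), 0))  →  q(pair(a, pair(k(pair(pair(0, 0), pair(0, 0)), a), q(pair(a, pair(0, 0))))))   [R1 at ε]
2. q(pair(a, pair(k(pair(pair(0, 0), pair(0, 0)), a), q(pair(a, pair(0, 0))))))  →  a   [R1 at ε]

yes — NF(t₁) = a, NF(t₂) = a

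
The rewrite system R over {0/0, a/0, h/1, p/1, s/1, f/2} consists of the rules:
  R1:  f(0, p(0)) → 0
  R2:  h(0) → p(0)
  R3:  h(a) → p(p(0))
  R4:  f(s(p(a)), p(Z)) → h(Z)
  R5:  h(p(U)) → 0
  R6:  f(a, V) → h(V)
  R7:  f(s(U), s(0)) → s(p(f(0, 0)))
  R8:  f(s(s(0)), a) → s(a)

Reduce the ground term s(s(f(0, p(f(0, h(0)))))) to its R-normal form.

1. s(s(f(0, p(f(0, h(0))))))  →  s(s(f(0, p(f(0, p(0))))))   [R2 at 1.1.2.1.2]
2. s(s(f(0, p(f(0, p(0))))))  →  s(s(f(0, p(0))))   [R1 at 1.1.2.1]
3. s(s(f(0, p(0))))  →  s(s(0))   [R1 at 1.1]

s(s(0))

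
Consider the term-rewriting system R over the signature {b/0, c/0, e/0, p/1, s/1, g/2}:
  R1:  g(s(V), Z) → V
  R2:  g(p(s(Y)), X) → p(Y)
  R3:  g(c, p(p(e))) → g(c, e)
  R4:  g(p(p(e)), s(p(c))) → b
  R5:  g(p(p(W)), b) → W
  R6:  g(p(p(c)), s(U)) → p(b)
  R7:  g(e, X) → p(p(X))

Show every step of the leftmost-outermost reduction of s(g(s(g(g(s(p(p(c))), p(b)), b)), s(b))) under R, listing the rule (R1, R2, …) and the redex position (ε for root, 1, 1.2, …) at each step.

1. s(g(s(g(g(s(p(p(c))), p(b)), b)), s(b)))  →  s(g(g(s(p(p(c))), p(b)), b))   [R1 at 1]
2. s(g(g(s(p(p(c))), p(b)), b))  →  s(g(p(p(c)), b))   [R1 at 1.1]
3. s(g(p(p(c)), b))  →  s(c)   [R5 at 1]

s(c)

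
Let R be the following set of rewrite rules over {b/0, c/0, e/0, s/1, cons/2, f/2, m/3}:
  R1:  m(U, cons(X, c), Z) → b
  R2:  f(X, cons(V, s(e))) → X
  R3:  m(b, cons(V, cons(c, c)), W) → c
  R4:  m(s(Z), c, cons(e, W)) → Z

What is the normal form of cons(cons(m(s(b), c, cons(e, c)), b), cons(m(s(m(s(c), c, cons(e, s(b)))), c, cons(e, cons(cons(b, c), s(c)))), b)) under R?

cons(cons(b, b), cons(c, b))

1. cons(cons(m(s(b), c, cons(e, c)), b), cons(m(s(m(s(c), c, cons(e, s(b)))), c, cons(e, cons(cons(b, c), s(c)))), b))  →  cons(cons(b, b), cons(m(s(m(s(c), c, cons(e, s(b)))), c, cons(e, cons(cons(b, c), s(c)))), b))   [R4 at 1.1]
2. cons(cons(b, b), cons(m(s(m(s(c), c, cons(e, s(b)))), c, cons(e, cons(cons(b, c), s(c)))), b))  →  cons(cons(b, b), cons(m(s(c), c, cons(e, s(b))), b))   [R4 at 2.1]
3. cons(cons(b, b), cons(m(s(c), c, cons(e, s(b))), b))  →  cons(cons(b, b), cons(c, b))   [R4 at 2.1]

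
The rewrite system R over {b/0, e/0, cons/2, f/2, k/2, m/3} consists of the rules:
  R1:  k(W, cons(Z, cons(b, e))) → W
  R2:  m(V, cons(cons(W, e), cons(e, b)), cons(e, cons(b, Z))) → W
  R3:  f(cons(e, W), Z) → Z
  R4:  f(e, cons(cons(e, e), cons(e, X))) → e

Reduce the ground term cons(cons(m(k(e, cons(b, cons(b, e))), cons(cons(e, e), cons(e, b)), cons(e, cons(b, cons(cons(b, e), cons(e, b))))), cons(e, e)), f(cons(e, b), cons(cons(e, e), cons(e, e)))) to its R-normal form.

cons(cons(e, cons(e, e)), cons(cons(e, e), cons(e, e)))

1. cons(cons(m(k(e, cons(b, cons(b, e))), cons(cons(e, e), cons(e, b)), cons(e, cons(b, cons(cons(b, e), cons(e, b))))), cons(e, e)), f(cons(e, b), cons(cons(e, e), cons(e, e))))  →  cons(cons(e, cons(e, e)), f(cons(e, b), cons(cons(e, e), cons(e, e))))   [R2 at 1.1]
2. cons(cons(e, cons(e, e)), f(cons(e, b), cons(cons(e, e), cons(e, e))))  →  cons(cons(e, cons(e, e)), cons(cons(e, e), cons(e, e)))   [R3 at 2]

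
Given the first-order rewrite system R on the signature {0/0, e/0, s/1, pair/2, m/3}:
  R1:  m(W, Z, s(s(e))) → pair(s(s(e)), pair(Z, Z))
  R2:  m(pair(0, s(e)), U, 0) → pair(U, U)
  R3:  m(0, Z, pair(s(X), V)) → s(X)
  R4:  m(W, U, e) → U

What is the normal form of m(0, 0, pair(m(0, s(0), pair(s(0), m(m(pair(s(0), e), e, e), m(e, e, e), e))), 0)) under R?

s(0)

1. m(0, 0, pair(m(0, s(0), pair(s(0), m(m(pair(s(0), e), e, e), m(e, e, e), e))), 0))  →  m(0, 0, pair(s(0), 0))   [R3 at 3.1]
2. m(0, 0, pair(s(0), 0))  →  s(0)   [R3 at ε]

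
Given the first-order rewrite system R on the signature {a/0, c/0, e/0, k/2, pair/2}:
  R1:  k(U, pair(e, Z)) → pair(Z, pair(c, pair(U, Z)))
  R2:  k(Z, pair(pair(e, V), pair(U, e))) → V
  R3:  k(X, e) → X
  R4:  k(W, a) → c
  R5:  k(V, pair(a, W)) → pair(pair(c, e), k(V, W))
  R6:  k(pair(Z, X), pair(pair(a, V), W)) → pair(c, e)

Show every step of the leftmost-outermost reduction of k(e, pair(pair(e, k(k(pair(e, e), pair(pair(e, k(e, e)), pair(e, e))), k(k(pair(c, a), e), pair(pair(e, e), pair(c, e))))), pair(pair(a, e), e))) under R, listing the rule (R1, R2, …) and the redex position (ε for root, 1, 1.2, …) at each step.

e

1. k(e, pair(pair(e, k(k(pair(e, e), pair(pair(e, k(e, e)), pair(e, e))), k(k(pair(c, a), e), pair(pair(e, e), pair(c, e))))), pair(pair(a, e), e)))  →  k(k(pair(e, e), pair(pair(e, k(e, e)), pair(e, e))), k(k(pair(c, a), e), pair(pair(e, e), pair(c, e))))   [R2 at ε]
2. k(k(pair(e, e), pair(pair(e, k(e, e)), pair(e, e))), k(k(pair(c, a), e), pair(pair(e, e), pair(c, e))))  →  k(k(e, e), k(k(pair(c, a), e), pair(pair(e, e), pair(c, e))))   [R2 at 1]
3. k(k(e, e), k(k(pair(c, a), e), pair(pair(e, e), pair(c, e))))  →  k(e, k(k(pair(c, a), e), pair(pair(e, e), pair(c, e))))   [R3 at 1]
4. k(e, k(k(pair(c, a), e), pair(pair(e, e), pair(c, e))))  →  k(e, e)   [R2 at 2]
5. k(e, e)  →  e   [R3 at ε]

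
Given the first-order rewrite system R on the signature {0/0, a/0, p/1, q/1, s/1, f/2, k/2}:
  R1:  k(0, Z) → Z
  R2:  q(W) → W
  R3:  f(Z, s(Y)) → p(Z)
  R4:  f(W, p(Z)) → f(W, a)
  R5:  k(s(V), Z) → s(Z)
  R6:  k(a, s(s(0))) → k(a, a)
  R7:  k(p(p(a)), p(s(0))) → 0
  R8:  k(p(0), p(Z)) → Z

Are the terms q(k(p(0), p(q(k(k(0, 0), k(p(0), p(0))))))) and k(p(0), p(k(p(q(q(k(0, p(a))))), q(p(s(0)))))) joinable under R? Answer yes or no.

yes — NF(t₁) = 0, NF(t₂) = 0

Reduce t₁ = q(k(p(0), p(q(k(k(0, 0), k(p(0), p(0))))))):
1. q(k(p(0), p(q(k(k(0, 0), k(p(0), p(0)))))))  →  k(p(0), p(q(k(k(0, 0), k(p(0), p(0))))))   [R2 at ε]
2. k(p(0), p(q(k(k(0, 0), k(p(0), p(0))))))  →  q(k(k(0, 0), k(p(0), p(0))))   [R8 at ε]
3. q(k(k(0, 0), k(p(0), p(0))))  →  k(k(0, 0), k(p(0), p(0)))   [R2 at ε]
4. k(k(0, 0), k(p(0), p(0)))  →  k(0, k(p(0), p(0)))   [R1 at 1]
5. k(0, k(p(0), p(0)))  →  k(p(0), p(0))   [R1 at ε]
6. k(p(0), p(0))  →  0   [R8 at ε]

Reduce t₂ = k(p(0), p(k(p(q(q(k(0, p(a))))), q(p(s(0)))))):
1. k(p(0), p(k(p(q(q(k(0, p(a))))), q(p(s(0))))))  →  k(p(q(q(k(0, p(a))))), q(p(s(0))))   [R8 at ε]
2. k(p(q(q(k(0, p(a))))), q(p(s(0))))  →  k(p(q(k(0, p(a)))), q(p(s(0))))   [R2 at 1.1]
3. k(p(q(k(0, p(a)))), q(p(s(0))))  →  k(p(k(0, p(a))), q(p(s(0))))   [R2 at 1.1]
4. k(p(k(0, p(a))), q(p(s(0))))  →  k(p(p(a)), q(p(s(0))))   [R1 at 1.1]
5. k(p(p(a)), q(p(s(0))))  →  k(p(p(a)), p(s(0)))   [R2 at 2]
6. k(p(p(a)), p(s(0)))  →  0   [R7 at ε]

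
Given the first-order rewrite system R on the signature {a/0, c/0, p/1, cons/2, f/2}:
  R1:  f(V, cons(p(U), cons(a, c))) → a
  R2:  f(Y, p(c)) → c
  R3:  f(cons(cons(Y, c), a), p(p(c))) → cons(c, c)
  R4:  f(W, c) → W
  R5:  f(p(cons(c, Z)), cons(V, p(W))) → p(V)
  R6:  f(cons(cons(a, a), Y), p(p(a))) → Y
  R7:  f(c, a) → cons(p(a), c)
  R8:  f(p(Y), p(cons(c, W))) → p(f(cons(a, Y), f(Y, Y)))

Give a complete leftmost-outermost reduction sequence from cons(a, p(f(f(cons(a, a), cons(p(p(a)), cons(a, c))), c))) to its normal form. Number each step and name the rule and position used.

cons(a, p(a))

1. cons(a, p(f(f(cons(a, a), cons(p(p(a)), cons(a, c))), c)))  →  cons(a, p(f(cons(a, a), cons(p(p(a)), cons(a, c)))))   [R4 at 2.1]
2. cons(a, p(f(cons(a, a), cons(p(p(a)), cons(a, c)))))  →  cons(a, p(a))   [R1 at 2.1]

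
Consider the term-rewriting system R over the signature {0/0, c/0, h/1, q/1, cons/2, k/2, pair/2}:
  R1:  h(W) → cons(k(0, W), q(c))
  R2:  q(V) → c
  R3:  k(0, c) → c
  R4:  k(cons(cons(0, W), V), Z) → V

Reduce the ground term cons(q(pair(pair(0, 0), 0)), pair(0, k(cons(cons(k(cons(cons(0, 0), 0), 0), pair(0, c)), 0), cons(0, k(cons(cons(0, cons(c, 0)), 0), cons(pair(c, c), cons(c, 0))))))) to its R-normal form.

cons(c, pair(0, 0))

1. cons(q(pair(pair(0, 0), 0)), pair(0, k(cons(cons(k(cons(cons(0, 0), 0), 0), pair(0, c)), 0), cons(0, k(cons(cons(0, cons(c, 0)), 0), cons(pair(c, c), cons(c, 0)))))))  →  cons(c, pair(0, k(cons(cons(k(cons(cons(0, 0), 0), 0), pair(0, c)), 0), cons(0, k(cons(cons(0, cons(c, 0)), 0), cons(pair(c, c), cons(c, 0)))))))   [R2 at 1]
2. cons(c, pair(0, k(cons(cons(k(cons(cons(0, 0), 0), 0), pair(0, c)), 0), cons(0, k(cons(cons(0, cons(c, 0)), 0), cons(pair(c, c), cons(c, 0)))))))  →  cons(c, pair(0, k(cons(cons(0, pair(0, c)), 0), cons(0, k(cons(cons(0, cons(c, 0)), 0), cons(pair(c, c), cons(c, 0)))))))   [R4 at 2.2.1.1.1]
3. cons(c, pair(0, k(cons(cons(0, pair(0, c)), 0), cons(0, k(cons(cons(0, cons(c, 0)), 0), cons(pair(c, c), cons(c, 0)))))))  →  cons(c, pair(0, 0))   [R4 at 2.2]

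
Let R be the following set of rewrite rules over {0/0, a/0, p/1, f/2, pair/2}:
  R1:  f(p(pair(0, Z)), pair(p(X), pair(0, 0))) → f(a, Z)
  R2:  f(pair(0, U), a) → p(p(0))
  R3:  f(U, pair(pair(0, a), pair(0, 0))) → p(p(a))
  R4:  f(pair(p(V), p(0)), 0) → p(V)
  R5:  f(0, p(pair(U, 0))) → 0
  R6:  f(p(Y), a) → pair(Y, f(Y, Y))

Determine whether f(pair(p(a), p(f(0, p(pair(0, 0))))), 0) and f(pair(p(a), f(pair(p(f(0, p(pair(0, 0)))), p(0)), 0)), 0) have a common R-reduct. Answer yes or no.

Reduce t₁ = f(pair(p(a), p(f(0, p(pair(0, 0))))), 0):
1. f(pair(p(a), p(f(0, p(pair(0, 0))))), 0)  →  f(pair(p(a), p(0)), 0)   [R5 at 1.2.1]
2. f(pair(p(a), p(0)), 0)  →  p(a)   [R4 at ε]

Reduce t₂ = f(pair(p(a), f(pair(p(f(0, p(pair(0, 0)))), p(0)), 0)), 0):
1. f(pair(p(a), f(pair(p(f(0, p(pair(0, 0)))), p(0)), 0)), 0)  →  f(pair(p(a), p(f(0, p(pair(0, 0))))), 0)   [R4 at 1.2]
2. f(pair(p(a), p(f(0, p(pair(0, 0))))), 0)  →  f(pair(p(a), p(0)), 0)   [R5 at 1.2.1]
3. f(pair(p(a), p(0)), 0)  →  p(a)   [R4 at ε]

yes — NF(t₁) = p(a), NF(t₂) = p(a)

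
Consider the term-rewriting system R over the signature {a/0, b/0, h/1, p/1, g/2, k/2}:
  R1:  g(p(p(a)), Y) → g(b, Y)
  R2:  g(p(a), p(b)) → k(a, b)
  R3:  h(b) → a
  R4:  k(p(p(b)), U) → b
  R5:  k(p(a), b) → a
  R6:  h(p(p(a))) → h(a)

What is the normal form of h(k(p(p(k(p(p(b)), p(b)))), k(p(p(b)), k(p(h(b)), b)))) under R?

a

1. h(k(p(p(k(p(p(b)), p(b)))), k(p(p(b)), k(p(h(b)), b))))  →  h(k(p(p(b)), k(p(p(b)), k(p(h(b)), b))))   [R4 at 1.1.1.1]
2. h(k(p(p(b)), k(p(p(b)), k(p(h(b)), b))))  →  h(b)   [R4 at 1]
3. h(b)  →  a   [R3 at ε]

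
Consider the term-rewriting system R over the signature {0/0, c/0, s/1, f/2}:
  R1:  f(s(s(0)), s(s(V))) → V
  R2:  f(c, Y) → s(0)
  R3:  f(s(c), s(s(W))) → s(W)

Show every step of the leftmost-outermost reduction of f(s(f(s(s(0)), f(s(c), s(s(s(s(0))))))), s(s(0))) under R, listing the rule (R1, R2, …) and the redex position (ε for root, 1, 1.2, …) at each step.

1. f(s(f(s(s(0)), f(s(c), s(s(s(s(0))))))), s(s(0)))  →  f(s(f(s(s(0)), s(s(s(0))))), s(s(0)))   [R3 at 1.1.2]
2. f(s(f(s(s(0)), s(s(s(0))))), s(s(0)))  →  f(s(s(0)), s(s(0)))   [R1 at 1.1]
3. f(s(s(0)), s(s(0)))  →  0   [R1 at ε]

0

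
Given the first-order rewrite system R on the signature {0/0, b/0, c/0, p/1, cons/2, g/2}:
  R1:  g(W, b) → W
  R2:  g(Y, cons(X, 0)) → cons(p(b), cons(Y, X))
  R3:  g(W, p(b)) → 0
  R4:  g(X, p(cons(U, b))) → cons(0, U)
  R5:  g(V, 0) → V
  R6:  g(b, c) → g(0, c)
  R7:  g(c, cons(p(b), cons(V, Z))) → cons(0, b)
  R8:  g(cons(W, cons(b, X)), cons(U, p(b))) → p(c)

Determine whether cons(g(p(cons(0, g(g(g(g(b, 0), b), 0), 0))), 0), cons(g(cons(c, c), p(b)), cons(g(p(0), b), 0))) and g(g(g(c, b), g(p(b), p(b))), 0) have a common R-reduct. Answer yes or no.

no — NF(t₁) = cons(p(cons(0, b)), cons(0, cons(p(0), 0))), NF(t₂) = c

Reduce t₁ = cons(g(p(cons(0, g(g(g(g(b, 0), b), 0), 0))), 0), cons(g(cons(c, c), p(b)), cons(g(p(0), b), 0))):
1. cons(g(p(cons(0, g(g(g(g(b, 0), b), 0), 0))), 0), cons(g(cons(c, c), p(b)), cons(g(p(0), b), 0)))  →  cons(p(cons(0, g(g(g(g(b, 0), b), 0), 0))), cons(g(cons(c, c), p(b)), cons(g(p(0), b), 0)))   [R5 at 1]
2. cons(p(cons(0, g(g(g(g(b, 0), b), 0), 0))), cons(g(cons(c, c), p(b)), cons(g(p(0), b), 0)))  →  cons(p(cons(0, g(g(g(b, 0), b), 0))), cons(g(cons(c, c), p(b)), cons(g(p(0), b), 0)))   [R5 at 1.1.2]
3. cons(p(cons(0, g(g(g(b, 0), b), 0))), cons(g(cons(c, c), p(b)), cons(g(p(0), b), 0)))  →  cons(p(cons(0, g(g(b, 0), b))), cons(g(cons(c, c), p(b)), cons(g(p(0), b), 0)))   [R5 at 1.1.2]
4. cons(p(cons(0, g(g(b, 0), b))), cons(g(cons(c, c), p(b)), cons(g(p(0), b), 0)))  →  cons(p(cons(0, g(b, 0))), cons(g(cons(c, c), p(b)), cons(g(p(0), b), 0)))   [R1 at 1.1.2]
5. cons(p(cons(0, g(b, 0))), cons(g(cons(c, c), p(b)), cons(g(p(0), b), 0)))  →  cons(p(cons(0, b)), cons(g(cons(c, c), p(b)), cons(g(p(0), b), 0)))   [R5 at 1.1.2]
6. cons(p(cons(0, b)), cons(g(cons(c, c), p(b)), cons(g(p(0), b), 0)))  →  cons(p(cons(0, b)), cons(0, cons(g(p(0), b), 0)))   [R3 at 2.1]
7. cons(p(cons(0, b)), cons(0, cons(g(p(0), b), 0)))  →  cons(p(cons(0, b)), cons(0, cons(p(0), 0)))   [R1 at 2.2.1]

Reduce t₂ = g(g(g(c, b), g(p(b), p(b))), 0):
1. g(g(g(c, b), g(p(b), p(b))), 0)  →  g(g(c, b), g(p(b), p(b)))   [R5 at ε]
2. g(g(c, b), g(p(b), p(b)))  →  g(c, g(p(b), p(b)))   [R1 at 1]
3. g(c, g(p(b), p(b)))  →  g(c, 0)   [R3 at 2]
4. g(c, 0)  →  c   [R5 at ε]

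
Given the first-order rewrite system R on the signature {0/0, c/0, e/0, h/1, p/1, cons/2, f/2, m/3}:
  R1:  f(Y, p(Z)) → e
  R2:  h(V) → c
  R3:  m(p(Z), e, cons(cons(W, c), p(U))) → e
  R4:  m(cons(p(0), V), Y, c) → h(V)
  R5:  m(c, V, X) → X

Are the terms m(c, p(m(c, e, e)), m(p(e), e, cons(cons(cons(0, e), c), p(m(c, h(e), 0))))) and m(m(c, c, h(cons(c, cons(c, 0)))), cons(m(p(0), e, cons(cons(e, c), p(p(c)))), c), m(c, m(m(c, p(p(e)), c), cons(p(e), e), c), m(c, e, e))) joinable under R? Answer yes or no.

yes — NF(t₁) = e, NF(t₂) = e

Reduce t₁ = m(c, p(m(c, e, e)), m(p(e), e, cons(cons(cons(0, e), c), p(m(c, h(e), 0))))):
1. m(c, p(m(c, e, e)), m(p(e), e, cons(cons(cons(0, e), c), p(m(c, h(e), 0)))))  →  m(p(e), e, cons(cons(cons(0, e), c), p(m(c, h(e), 0))))   [R5 at ε]
2. m(p(e), e, cons(cons(cons(0, e), c), p(m(c, h(e), 0))))  →  e   [R3 at ε]

Reduce t₂ = m(m(c, c, h(cons(c, cons(c, 0)))), cons(m(p(0), e, cons(cons(e, c), p(p(c)))), c), m(c, m(m(c, p(p(e)), c), cons(p(e), e), c), m(c, e, e))):
1. m(m(c, c, h(cons(c, cons(c, 0)))), cons(m(p(0), e, cons(cons(e, c), p(p(c)))), c), m(c, m(m(c, p(p(e)), c), cons(p(e), e), c), m(c, e, e)))  →  m(h(cons(c, cons(c, 0))), cons(m(p(0), e, cons(cons(e, c), p(p(c)))), c), m(c, m(m(c, p(p(e)), c), cons(p(e), e), c), m(c, e, e)))   [R5 at 1]
2. m(h(cons(c, cons(c, 0))), cons(m(p(0), e, cons(cons(e, c), p(p(c)))), c), m(c, m(m(c, p(p(e)), c), cons(p(e), e), c), m(c, e, e)))  →  m(c, cons(m(p(0), e, cons(cons(e, c), p(p(c)))), c), m(c, m(m(c, p(p(e)), c), cons(p(e), e), c), m(c, e, e)))   [R2 at 1]
3. m(c, cons(m(p(0), e, cons(cons(e, c), p(p(c)))), c), m(c, m(m(c, p(p(e)), c), cons(p(e), e), c), m(c, e, e)))  →  m(c, m(m(c, p(p(e)), c), cons(p(e), e), c), m(c, e, e))   [R5 at ε]
4. m(c, m(m(c, p(p(e)), c), cons(p(e), e), c), m(c, e, e))  →  m(c, e, e)   [R5 at ε]
5. m(c, e, e)  →  e   [R5 at ε]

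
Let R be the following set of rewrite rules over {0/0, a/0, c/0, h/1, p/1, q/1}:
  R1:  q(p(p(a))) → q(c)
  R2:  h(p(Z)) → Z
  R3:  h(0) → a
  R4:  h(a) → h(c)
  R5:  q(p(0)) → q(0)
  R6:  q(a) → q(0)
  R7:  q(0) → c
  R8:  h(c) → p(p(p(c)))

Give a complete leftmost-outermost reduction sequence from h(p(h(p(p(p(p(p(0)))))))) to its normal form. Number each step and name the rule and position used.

1. h(p(h(p(p(p(p(p(0))))))))  →  h(p(p(p(p(p(0))))))   [R2 at ε]
2. h(p(p(p(p(p(0))))))  →  p(p(p(p(0))))   [R2 at ε]

p(p(p(p(0))))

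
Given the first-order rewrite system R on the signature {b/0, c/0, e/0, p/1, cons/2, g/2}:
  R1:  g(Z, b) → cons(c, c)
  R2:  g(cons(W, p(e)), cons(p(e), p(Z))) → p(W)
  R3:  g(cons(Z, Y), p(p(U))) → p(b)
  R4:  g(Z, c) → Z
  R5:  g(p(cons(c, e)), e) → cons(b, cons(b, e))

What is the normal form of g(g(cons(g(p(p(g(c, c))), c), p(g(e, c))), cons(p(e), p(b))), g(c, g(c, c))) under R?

p(p(p(c)))

1. g(g(cons(g(p(p(g(c, c))), c), p(g(e, c))), cons(p(e), p(b))), g(c, g(c, c)))  →  g(g(cons(p(p(g(c, c))), p(g(e, c))), cons(p(e), p(b))), g(c, g(c, c)))   [R4 at 1.1.1]
2. g(g(cons(p(p(g(c, c))), p(g(e, c))), cons(p(e), p(b))), g(c, g(c, c)))  →  g(g(cons(p(p(c)), p(g(e, c))), cons(p(e), p(b))), g(c, g(c, c)))   [R4 at 1.1.1.1.1]
3. g(g(cons(p(p(c)), p(g(e, c))), cons(p(e), p(b))), g(c, g(c, c)))  →  g(g(cons(p(p(c)), p(e)), cons(p(e), p(b))), g(c, g(c, c)))   [R4 at 1.1.2.1]
4. g(g(cons(p(p(c)), p(e)), cons(p(e), p(b))), g(c, g(c, c)))  →  g(p(p(p(c))), g(c, g(c, c)))   [R2 at 1]
5. g(p(p(p(c))), g(c, g(c, c)))  →  g(p(p(p(c))), g(c, c))   [R4 at 2.2]
6. g(p(p(p(c))), g(c, c))  →  g(p(p(p(c))), c)   [R4 at 2]
7. g(p(p(p(c))), c)  →  p(p(p(c)))   [R4 at ε]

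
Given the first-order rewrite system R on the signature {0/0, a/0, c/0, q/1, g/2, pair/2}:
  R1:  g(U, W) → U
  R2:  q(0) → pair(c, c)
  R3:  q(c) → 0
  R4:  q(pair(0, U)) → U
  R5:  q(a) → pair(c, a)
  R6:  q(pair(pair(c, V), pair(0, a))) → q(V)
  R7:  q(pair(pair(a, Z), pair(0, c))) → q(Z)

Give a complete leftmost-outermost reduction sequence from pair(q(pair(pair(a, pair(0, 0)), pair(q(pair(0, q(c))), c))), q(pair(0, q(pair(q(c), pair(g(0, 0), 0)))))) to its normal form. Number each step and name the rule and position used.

pair(0, pair(0, 0))

1. pair(q(pair(pair(a, pair(0, 0)), pair(q(pair(0, q(c))), c))), q(pair(0, q(pair(q(c), pair(g(0, 0), 0))))))  →  pair(q(pair(pair(a, pair(0, 0)), pair(q(c), c))), q(pair(0, q(pair(q(c), pair(g(0, 0), 0))))))   [R4 at 1.1.2.1]
2. pair(q(pair(pair(a, pair(0, 0)), pair(q(c), c))), q(pair(0, q(pair(q(c), pair(g(0, 0), 0))))))  →  pair(q(pair(pair(a, pair(0, 0)), pair(0, c))), q(pair(0, q(pair(q(c), pair(g(0, 0), 0))))))   [R3 at 1.1.2.1]
3. pair(q(pair(pair(a, pair(0, 0)), pair(0, c))), q(pair(0, q(pair(q(c), pair(g(0, 0), 0))))))  →  pair(q(pair(0, 0)), q(pair(0, q(pair(q(c), pair(g(0, 0), 0))))))   [R7 at 1]
4. pair(q(pair(0, 0)), q(pair(0, q(pair(q(c), pair(g(0, 0), 0))))))  →  pair(0, q(pair(0, q(pair(q(c), pair(g(0, 0), 0))))))   [R4 at 1]
5. pair(0, q(pair(0, q(pair(q(c), pair(g(0, 0), 0))))))  →  pair(0, q(pair(q(c), pair(g(0, 0), 0))))   [R4 at 2]
6. pair(0, q(pair(q(c), pair(g(0, 0), 0))))  →  pair(0, q(pair(0, pair(g(0, 0), 0))))   [R3 at 2.1.1]
7. pair(0, q(pair(0, pair(g(0, 0), 0))))  →  pair(0, pair(g(0, 0), 0))   [R4 at 2]
8. pair(0, pair(g(0, 0), 0))  →  pair(0, pair(0, 0))   [R1 at 2.1]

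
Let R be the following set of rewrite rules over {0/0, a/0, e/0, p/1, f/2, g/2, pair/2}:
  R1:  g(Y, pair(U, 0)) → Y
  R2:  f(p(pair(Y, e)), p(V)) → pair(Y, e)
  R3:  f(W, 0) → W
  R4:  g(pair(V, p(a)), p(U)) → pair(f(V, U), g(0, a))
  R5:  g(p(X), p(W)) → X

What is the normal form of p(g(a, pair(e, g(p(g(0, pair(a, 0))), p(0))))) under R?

1. p(g(a, pair(e, g(p(g(0, pair(a, 0))), p(0)))))  →  p(g(a, pair(e, g(0, pair(a, 0)))))   [R5 at 1.2.2]
2. p(g(a, pair(e, g(0, pair(a, 0)))))  →  p(g(a, pair(e, 0)))   [R1 at 1.2.2]
3. p(g(a, pair(e, 0)))  →  p(a)   [R1 at 1]

p(a)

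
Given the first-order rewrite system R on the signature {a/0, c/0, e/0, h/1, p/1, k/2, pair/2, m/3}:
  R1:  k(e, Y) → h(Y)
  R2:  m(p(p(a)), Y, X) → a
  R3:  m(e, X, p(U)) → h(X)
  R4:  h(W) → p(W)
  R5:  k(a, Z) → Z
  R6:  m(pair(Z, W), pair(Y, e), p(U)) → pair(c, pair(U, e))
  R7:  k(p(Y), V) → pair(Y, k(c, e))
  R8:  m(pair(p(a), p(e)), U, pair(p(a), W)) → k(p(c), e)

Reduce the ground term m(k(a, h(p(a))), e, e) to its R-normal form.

a

1. m(k(a, h(p(a))), e, e)  →  m(h(p(a)), e, e)   [R5 at 1]
2. m(h(p(a)), e, e)  →  m(p(p(a)), e, e)   [R4 at 1]
3. m(p(p(a)), e, e)  →  a   [R2 at ε]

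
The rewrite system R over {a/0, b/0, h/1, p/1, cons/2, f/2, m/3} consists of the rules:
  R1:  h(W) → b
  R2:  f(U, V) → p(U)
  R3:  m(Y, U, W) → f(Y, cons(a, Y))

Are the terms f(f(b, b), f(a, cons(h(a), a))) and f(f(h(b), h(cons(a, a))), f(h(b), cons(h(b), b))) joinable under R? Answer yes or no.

yes — NF(t₁) = p(p(b)), NF(t₂) = p(p(b))

Reduce t₁ = f(f(b, b), f(a, cons(h(a), a))):
1. f(f(b, b), f(a, cons(h(a), a)))  →  p(f(b, b))   [R2 at ε]
2. p(f(b, b))  →  p(p(b))   [R2 at 1]

Reduce t₂ = f(f(h(b), h(cons(a, a))), f(h(b), cons(h(b), b))):
1. f(f(h(b), h(cons(a, a))), f(h(b), cons(h(b), b)))  →  p(f(h(b), h(cons(a, a))))   [R2 at ε]
2. p(f(h(b), h(cons(a, a))))  →  p(p(h(b)))   [R2 at 1]
3. p(p(h(b)))  →  p(p(b))   [R1 at 1.1]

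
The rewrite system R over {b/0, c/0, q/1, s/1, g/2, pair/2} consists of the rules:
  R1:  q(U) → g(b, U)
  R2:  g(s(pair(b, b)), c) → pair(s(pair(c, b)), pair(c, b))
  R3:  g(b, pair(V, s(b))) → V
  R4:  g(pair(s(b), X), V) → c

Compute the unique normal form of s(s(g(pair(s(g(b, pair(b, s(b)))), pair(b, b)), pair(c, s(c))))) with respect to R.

s(s(c))

1. s(s(g(pair(s(g(b, pair(b, s(b)))), pair(b, b)), pair(c, s(c)))))  →  s(s(g(pair(s(b), pair(b, b)), pair(c, s(c)))))   [R3 at 1.1.1.1.1]
2. s(s(g(pair(s(b), pair(b, b)), pair(c, s(c)))))  →  s(s(c))   [R4 at 1.1]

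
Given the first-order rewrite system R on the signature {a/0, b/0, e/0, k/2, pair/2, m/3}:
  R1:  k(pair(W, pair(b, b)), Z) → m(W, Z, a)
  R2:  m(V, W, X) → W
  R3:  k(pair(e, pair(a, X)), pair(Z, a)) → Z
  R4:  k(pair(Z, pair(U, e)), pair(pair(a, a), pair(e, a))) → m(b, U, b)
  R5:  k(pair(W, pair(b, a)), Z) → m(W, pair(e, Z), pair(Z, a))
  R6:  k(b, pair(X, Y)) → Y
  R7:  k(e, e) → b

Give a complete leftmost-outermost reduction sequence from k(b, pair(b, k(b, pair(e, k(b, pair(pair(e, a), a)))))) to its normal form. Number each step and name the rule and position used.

1. k(b, pair(b, k(b, pair(e, k(b, pair(pair(e, a), a))))))  →  k(b, pair(e, k(b, pair(pair(e, a), a))))   [R6 at ε]
2. k(b, pair(e, k(b, pair(pair(e, a), a))))  →  k(b, pair(pair(e, a), a))   [R6 at ε]
3. k(b, pair(pair(e, a), a))  →  a   [R6 at ε]

a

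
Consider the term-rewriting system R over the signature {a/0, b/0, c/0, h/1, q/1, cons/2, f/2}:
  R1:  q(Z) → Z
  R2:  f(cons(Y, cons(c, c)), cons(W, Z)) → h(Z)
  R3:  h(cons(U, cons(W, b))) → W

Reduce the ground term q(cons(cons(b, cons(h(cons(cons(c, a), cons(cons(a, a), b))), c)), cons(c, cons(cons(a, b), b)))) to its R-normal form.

cons(cons(b, cons(cons(a, a), c)), cons(c, cons(cons(a, b), b)))

1. q(cons(cons(b, cons(h(cons(cons(c, a), cons(cons(a, a), b))), c)), cons(c, cons(cons(a, b), b))))  →  cons(cons(b, cons(h(cons(cons(c, a), cons(cons(a, a), b))), c)), cons(c, cons(cons(a, b), b)))   [R1 at ε]
2. cons(cons(b, cons(h(cons(cons(c, a), cons(cons(a, a), b))), c)), cons(c, cons(cons(a, b), b)))  →  cons(cons(b, cons(cons(a, a), c)), cons(c, cons(cons(a, b), b)))   [R3 at 1.2.1]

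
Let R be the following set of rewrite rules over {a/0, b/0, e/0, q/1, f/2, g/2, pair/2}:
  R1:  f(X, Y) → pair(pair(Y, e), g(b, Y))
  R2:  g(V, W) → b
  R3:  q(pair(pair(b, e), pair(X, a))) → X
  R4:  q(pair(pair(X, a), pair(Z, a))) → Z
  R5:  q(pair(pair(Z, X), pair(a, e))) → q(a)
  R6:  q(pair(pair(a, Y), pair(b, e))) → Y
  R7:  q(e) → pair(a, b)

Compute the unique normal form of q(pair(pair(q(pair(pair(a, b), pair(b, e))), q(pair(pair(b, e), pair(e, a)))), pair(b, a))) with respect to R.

b

1. q(pair(pair(q(pair(pair(a, b), pair(b, e))), q(pair(pair(b, e), pair(e, a)))), pair(b, a)))  →  q(pair(pair(b, q(pair(pair(b, e), pair(e, a)))), pair(b, a)))   [R6 at 1.1.1]
2. q(pair(pair(b, q(pair(pair(b, e), pair(e, a)))), pair(b, a)))  →  q(pair(pair(b, e), pair(b, a)))   [R3 at 1.1.2]
3. q(pair(pair(b, e), pair(b, a)))  →  b   [R3 at ε]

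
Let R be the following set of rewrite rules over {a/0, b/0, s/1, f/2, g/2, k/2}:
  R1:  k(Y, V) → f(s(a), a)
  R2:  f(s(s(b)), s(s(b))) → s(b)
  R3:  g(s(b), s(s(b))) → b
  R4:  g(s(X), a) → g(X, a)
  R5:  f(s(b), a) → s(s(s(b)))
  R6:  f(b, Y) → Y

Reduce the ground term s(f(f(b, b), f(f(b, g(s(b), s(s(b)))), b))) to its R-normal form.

s(b)

1. s(f(f(b, b), f(f(b, g(s(b), s(s(b)))), b)))  →  s(f(b, f(f(b, g(s(b), s(s(b)))), b)))   [R6 at 1.1]
2. s(f(b, f(f(b, g(s(b), s(s(b)))), b)))  →  s(f(f(b, g(s(b), s(s(b)))), b))   [R6 at 1]
3. s(f(f(b, g(s(b), s(s(b)))), b))  →  s(f(g(s(b), s(s(b))), b))   [R6 at 1.1]
4. s(f(g(s(b), s(s(b))), b))  →  s(f(b, b))   [R3 at 1.1]
5. s(f(b, b))  →  s(b)   [R6 at 1]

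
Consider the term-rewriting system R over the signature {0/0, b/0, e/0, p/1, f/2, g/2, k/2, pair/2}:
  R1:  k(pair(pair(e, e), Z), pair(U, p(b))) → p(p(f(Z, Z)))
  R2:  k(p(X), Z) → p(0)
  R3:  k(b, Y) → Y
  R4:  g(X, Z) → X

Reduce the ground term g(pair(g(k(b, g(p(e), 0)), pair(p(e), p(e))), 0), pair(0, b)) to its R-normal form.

pair(p(e), 0)

1. g(pair(g(k(b, g(p(e), 0)), pair(p(e), p(e))), 0), pair(0, b))  →  pair(g(k(b, g(p(e), 0)), pair(p(e), p(e))), 0)   [R4 at ε]
2. pair(g(k(b, g(p(e), 0)), pair(p(e), p(e))), 0)  →  pair(k(b, g(p(e), 0)), 0)   [R4 at 1]
3. pair(k(b, g(p(e), 0)), 0)  →  pair(g(p(e), 0), 0)   [R3 at 1]
4. pair(g(p(e), 0), 0)  →  pair(p(e), 0)   [R4 at 1]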